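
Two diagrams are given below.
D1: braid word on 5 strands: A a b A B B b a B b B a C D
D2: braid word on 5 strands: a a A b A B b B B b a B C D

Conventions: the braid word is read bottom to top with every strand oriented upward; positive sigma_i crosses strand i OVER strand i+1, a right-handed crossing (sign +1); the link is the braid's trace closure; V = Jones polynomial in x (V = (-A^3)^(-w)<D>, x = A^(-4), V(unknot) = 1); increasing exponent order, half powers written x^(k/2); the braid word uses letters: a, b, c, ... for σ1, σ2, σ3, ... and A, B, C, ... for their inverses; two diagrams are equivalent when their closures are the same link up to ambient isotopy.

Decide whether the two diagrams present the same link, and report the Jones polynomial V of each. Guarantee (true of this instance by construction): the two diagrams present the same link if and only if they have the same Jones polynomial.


equivalent: yes
V(D1) = x^-2 + 2 + x^2  (w -2, c 14, <D> = A^-14 + 2A^-6 + A^2)
V(D2) = x^-2 + 2 + x^2  (w -2, c 14, <D> = A^-14 + 2A^-6 + A^2)
why: from 14 to 14 crossings by R-moves: one link, two diagrams


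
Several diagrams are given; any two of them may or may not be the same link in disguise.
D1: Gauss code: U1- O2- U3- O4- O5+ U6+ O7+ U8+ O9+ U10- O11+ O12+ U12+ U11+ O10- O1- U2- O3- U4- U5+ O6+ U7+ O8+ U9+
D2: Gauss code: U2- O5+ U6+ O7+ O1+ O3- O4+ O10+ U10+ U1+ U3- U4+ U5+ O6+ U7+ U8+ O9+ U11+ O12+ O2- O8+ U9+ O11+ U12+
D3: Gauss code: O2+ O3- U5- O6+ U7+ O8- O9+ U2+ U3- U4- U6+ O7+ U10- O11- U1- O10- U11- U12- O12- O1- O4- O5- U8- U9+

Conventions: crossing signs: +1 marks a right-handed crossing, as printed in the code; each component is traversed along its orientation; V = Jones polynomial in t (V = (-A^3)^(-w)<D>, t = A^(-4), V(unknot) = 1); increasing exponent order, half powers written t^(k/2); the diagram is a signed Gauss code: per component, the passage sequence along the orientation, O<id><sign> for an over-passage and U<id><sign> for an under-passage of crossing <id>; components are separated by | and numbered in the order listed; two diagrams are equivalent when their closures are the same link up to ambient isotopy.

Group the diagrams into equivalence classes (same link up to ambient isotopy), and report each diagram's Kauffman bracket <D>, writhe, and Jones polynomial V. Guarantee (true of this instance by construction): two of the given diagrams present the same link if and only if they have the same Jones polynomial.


classes: {D1} | {D2} | {D3}
V(D1) = 1  [12 crossings, <D> = A^6, w = +2]
V(D2) = t^2 + 2t^4 - 2t^5 + t^6 - 2t^7 + t^8  (w +8, c 12, <D> = A^-8 - 2A^-4 + 1 - 2A^4 + 2A^8 + A^16)
V(D3) = -t^-4 + t^-3 + t^-1  [12 crossings, <D> = A^-8 + 1 - A^4, w = -4]
note: 3 values of V(t) split the 3 diagrams


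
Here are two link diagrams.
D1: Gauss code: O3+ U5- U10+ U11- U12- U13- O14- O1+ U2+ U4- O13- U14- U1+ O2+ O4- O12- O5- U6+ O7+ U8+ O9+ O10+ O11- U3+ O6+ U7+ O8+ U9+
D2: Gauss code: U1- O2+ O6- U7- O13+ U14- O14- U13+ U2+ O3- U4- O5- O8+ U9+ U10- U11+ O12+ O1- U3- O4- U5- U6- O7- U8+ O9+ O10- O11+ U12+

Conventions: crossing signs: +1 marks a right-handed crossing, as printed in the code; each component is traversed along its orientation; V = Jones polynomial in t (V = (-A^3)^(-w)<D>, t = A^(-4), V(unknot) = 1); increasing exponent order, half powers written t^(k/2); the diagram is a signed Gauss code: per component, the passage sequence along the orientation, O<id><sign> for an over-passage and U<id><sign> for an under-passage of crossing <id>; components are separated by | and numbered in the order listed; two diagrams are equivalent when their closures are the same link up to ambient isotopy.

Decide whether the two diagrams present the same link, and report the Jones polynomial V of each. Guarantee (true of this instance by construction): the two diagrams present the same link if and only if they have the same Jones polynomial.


same link: no
V(D1) = t^2 + t^4 - t^5 + t^6 - t^7  [14 crossings, <D> = -A^-22 + A^-18 - A^-14 + A^-10 + A^-2, w = +2]
D2 (bracket A^-10 - A^-6 + 2A^-2 - 2A^2 + 2A^6 - 2A^10 + A^14; 14 crossings at w = -2): V = t^-5 - 2t^-4 + 2t^-3 - 2t^-2 + 2t^-1 - 1 + t
note: comparing 2 Jones polynomials yields 2 groups


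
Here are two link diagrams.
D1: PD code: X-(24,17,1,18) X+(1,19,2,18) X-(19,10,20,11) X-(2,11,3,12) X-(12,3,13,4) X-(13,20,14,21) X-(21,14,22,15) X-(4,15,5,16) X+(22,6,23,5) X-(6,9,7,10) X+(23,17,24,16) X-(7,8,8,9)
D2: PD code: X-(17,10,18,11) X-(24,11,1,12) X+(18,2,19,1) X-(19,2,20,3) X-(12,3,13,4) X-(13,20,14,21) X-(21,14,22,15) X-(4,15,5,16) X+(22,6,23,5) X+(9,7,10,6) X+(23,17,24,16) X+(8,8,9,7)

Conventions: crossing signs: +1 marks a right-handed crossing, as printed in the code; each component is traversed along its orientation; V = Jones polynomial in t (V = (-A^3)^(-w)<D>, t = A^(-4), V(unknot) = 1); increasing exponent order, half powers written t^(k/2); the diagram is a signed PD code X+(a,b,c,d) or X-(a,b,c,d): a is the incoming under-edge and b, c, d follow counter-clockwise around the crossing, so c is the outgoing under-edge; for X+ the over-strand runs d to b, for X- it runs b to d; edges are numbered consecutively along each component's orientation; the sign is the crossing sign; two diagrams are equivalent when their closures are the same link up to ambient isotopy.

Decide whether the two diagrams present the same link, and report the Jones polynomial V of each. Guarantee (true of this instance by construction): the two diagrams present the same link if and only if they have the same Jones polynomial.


same link: yes
V(D1) = -t^-6 + t^-5 - t^-4 + 2t^-3 - t^-2 + t^-1  [12 crossings, <D> = A^-14 - A^-10 + 2A^-6 - A^-2 + A^2 - A^6, w = -6]
V(D2) = -t^-6 + t^-5 - t^-4 + 2t^-3 - t^-2 + t^-1  (w -2, c 12, <D> = A^-2 - A^2 + 2A^6 - A^10 + A^14 - A^18)
note: from 12 to 12 crossings by R-moves: one link, two diagrams


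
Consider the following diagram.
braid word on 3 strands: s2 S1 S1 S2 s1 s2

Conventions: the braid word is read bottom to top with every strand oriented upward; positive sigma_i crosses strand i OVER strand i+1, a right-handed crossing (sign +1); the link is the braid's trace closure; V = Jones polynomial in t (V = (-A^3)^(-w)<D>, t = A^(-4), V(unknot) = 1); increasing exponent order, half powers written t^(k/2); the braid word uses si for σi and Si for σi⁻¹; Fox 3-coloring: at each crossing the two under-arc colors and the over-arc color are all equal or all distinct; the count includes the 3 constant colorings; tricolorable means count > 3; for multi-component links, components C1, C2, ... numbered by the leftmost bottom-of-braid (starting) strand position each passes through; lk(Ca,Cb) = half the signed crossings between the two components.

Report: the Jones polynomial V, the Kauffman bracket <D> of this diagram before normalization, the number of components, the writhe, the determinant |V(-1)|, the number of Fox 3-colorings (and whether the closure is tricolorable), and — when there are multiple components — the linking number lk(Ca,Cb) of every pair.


V = t^-2 - t^-1 + 1 - t + t^2
<D> = A^-8 - A^-4 + 1 - A^4 + A^8 (w = 0)
1 component over 6 crossings, w = 0
3 Fox colorings among 3^6, |V(-1)| = 5: not tricolorable
why: V spans 4 powers of t: at least 4 crossings in any diagram


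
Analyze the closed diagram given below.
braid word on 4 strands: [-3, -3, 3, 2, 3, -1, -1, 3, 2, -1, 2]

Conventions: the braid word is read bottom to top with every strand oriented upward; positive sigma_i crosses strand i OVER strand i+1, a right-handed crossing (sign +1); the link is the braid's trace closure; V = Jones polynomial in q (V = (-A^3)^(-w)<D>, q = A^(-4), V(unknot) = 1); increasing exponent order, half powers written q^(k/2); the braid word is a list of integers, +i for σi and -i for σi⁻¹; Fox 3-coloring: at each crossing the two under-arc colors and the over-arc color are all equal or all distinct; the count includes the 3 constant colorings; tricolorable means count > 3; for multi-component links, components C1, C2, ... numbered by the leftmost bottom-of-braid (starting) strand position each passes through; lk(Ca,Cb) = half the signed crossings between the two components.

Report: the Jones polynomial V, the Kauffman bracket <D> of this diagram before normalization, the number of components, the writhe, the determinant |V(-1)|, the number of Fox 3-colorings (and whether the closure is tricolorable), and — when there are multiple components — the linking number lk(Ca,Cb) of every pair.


Jones polynomial: V(q) = -q^-3 + 3q^-2 - 4q^-1 + 5 - 5q + 5q^2 - 3q^3 + 2q^4 - q^5
<D> = A^-17 - 2A^-13 + 3A^-9 - 5A^-5 + 5A^-1 - 5A^3 + 4A^7 - 3A^11 + A^15; writhe +1
components 1, writhe +1 (11 crossings)
3-colorings: 3 of 3^11, det 29 — not tricolorable
note: det 29 = |V(-1)|; not divisible by 3, so not tricolorable


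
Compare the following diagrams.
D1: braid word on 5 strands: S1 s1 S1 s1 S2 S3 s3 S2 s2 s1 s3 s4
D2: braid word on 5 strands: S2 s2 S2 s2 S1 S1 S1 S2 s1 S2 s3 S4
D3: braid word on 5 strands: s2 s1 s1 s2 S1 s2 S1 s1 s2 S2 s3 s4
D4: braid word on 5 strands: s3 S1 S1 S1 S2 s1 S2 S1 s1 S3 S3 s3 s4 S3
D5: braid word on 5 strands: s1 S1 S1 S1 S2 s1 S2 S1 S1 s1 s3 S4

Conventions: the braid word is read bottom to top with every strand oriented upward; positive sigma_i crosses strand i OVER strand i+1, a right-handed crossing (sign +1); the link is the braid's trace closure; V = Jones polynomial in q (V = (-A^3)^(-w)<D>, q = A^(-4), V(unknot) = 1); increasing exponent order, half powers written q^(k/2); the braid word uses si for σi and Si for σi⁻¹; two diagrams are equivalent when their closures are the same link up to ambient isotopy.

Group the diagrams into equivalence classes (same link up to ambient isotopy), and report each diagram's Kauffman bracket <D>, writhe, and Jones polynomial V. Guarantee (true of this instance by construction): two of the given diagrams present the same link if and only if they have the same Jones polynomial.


classes: {D1} | {D2, D4, D5} | {D3}
V(D1) = 1  [12 crossings, <D> = A^6, w = +2]
D2 (bracket A^-8 - A^-4 + 2 - A^4 + A^8 - A^12; 12 crossings at w = -4): V = -q^-6 + q^-5 - q^-4 + 2q^-3 - q^-2 + q^-1
V(D3) = q - q^2 + 2q^3 - q^4 + q^5 - q^6  (w +6, c 12, <D> = -A^-6 + A^-2 - A^2 + 2A^6 - A^10 + A^14)
V(D4) = -q^-6 + q^-5 - q^-4 + 2q^-3 - q^-2 + q^-1  (w -4, c 14, <D> = A^-8 - A^-4 + 2 - A^4 + A^8 - A^12)
V(D5) = -q^-6 + q^-5 - q^-4 + 2q^-3 - q^-2 + q^-1  (w -4, c 12, <D> = A^-8 - A^-4 + 2 - A^4 + A^8 - A^12)
note: 3 values of V(q) split the 5 diagrams


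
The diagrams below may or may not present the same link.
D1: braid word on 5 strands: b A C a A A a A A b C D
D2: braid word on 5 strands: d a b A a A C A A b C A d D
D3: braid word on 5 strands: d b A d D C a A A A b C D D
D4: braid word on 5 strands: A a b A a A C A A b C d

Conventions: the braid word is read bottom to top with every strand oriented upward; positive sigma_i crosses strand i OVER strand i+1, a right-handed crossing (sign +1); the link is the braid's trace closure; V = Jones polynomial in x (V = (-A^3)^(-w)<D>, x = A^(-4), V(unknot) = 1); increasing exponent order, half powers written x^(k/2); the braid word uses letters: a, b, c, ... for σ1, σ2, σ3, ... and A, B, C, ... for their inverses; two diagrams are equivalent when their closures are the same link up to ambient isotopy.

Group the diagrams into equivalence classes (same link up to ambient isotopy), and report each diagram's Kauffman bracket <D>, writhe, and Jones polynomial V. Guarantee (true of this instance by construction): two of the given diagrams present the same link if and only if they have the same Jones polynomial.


grouping into links: {D1, D2, D3, D4}
V(D1) = -x^-6 + 2x^-5 - 2x^-4 + 3x^-3 - 3x^-2 + 2x^-1 - 1 + x  (w -4, c 12, <D> = A^-16 - A^-12 + 2A^-8 - 3A^-4 + 3 - 2A^4 + 2A^8 - A^12)
D2 (bracket A^-10 - A^-6 + 2A^-2 - 3A^2 + 3A^6 - 2A^10 + 2A^14 - A^18; 14 crossings at w = -2): V = -x^-6 + 2x^-5 - 2x^-4 + 3x^-3 - 3x^-2 + 2x^-1 - 1 + x
V(D3) = -x^-6 + 2x^-5 - 2x^-4 + 3x^-3 - 3x^-2 + 2x^-1 - 1 + x  (w -4, c 14, <D> = A^-16 - A^-12 + 2A^-8 - 3A^-4 + 3 - 2A^4 + 2A^8 - A^12)
V(D4) = -x^-6 + 2x^-5 - 2x^-4 + 3x^-3 - 3x^-2 + 2x^-1 - 1 + x  [12 crossings, <D> = A^-10 - A^-6 + 2A^-2 - 3A^2 + 3A^6 - 2A^10 + 2A^14 - A^18, w = -2]
why: one V(x) for all 4 diagrams — one class (guaranteed)


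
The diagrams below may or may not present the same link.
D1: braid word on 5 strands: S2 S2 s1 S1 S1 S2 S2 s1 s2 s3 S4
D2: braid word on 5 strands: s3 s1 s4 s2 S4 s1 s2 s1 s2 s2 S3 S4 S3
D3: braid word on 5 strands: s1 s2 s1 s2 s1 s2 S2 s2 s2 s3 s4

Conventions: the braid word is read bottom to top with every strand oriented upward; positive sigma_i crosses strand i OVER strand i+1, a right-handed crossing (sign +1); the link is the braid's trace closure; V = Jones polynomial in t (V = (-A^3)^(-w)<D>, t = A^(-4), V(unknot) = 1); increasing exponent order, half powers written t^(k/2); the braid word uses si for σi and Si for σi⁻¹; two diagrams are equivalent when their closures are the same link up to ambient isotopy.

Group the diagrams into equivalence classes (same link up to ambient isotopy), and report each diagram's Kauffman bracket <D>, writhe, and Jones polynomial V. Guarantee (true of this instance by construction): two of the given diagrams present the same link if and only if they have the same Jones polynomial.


grouping into links: {D1} | {D2, D3}
V(D1) = -t^(-5/2) - t^(-1/2)  (w -3, c 11, <D> = A^-7 + A)
V(D2) = -t^(5/2) - t^(9/2) - t^(13/2) + t^(15/2)  [13 crossings, <D> = -A^-15 + A^-11 + A^-3 + A^5, w = +5]
V(D3) = -t^(5/2) - t^(9/2) - t^(13/2) + t^(15/2)  (w +9, c 11, <D> = -A^-3 + A + A^9 + A^17)
key observation: comparing 3 Jones polynomials yields 2 groups


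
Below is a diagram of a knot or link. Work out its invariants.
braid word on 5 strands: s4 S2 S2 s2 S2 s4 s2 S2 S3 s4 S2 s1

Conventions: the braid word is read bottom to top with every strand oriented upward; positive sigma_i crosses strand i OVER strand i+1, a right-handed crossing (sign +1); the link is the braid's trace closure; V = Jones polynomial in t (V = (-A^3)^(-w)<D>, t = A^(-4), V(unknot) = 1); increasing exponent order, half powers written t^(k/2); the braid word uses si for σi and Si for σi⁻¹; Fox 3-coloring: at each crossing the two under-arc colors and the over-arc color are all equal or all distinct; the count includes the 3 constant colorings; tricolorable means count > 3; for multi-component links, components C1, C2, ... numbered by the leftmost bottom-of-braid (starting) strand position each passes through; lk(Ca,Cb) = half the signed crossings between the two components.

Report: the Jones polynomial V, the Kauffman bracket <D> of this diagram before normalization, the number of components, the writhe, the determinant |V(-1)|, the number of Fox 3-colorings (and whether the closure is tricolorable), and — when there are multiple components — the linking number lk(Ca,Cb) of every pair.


V = -t^-3 + t^-2 - t^-1 + 3 - t + t^2 - t^3
<D> = -A^-12 + A^-8 - A^-4 + 3 - A^4 + A^8 - A^12 (w = 0)
1 component over 12 crossings, w = 0
27 Fox colorings among 3^12, |V(-1)| = 9: tricolorable
why: V spans 6 powers of t: at least 6 crossings in any diagram


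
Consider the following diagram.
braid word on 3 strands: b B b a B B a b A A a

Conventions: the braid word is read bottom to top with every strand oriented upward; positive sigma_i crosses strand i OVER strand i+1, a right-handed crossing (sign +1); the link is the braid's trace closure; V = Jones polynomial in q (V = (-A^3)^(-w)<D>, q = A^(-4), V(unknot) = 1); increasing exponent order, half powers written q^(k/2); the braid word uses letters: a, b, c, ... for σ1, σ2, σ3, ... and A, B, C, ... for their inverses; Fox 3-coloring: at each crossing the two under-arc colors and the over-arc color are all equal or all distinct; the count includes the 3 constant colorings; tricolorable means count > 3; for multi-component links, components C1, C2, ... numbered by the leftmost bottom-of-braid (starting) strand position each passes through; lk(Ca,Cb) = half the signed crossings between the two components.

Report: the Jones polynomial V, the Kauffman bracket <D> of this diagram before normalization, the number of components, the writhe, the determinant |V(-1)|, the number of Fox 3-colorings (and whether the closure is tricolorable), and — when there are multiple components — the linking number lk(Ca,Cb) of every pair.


V(q) = q^(-3/2) - q^(-1/2) - q^(3/2) - q^(7/2)
bracket: A^-11 + A^-3 + A^5 - A^9, w = +1
2 components, writhe +1, over 11 crossings
lk(C1,C2) = +2
det 4, colorings 3 of 3^11 — not tricolorable
observation: |V(-1)| = 4: so not tricolorable, since 3 does not divide 4


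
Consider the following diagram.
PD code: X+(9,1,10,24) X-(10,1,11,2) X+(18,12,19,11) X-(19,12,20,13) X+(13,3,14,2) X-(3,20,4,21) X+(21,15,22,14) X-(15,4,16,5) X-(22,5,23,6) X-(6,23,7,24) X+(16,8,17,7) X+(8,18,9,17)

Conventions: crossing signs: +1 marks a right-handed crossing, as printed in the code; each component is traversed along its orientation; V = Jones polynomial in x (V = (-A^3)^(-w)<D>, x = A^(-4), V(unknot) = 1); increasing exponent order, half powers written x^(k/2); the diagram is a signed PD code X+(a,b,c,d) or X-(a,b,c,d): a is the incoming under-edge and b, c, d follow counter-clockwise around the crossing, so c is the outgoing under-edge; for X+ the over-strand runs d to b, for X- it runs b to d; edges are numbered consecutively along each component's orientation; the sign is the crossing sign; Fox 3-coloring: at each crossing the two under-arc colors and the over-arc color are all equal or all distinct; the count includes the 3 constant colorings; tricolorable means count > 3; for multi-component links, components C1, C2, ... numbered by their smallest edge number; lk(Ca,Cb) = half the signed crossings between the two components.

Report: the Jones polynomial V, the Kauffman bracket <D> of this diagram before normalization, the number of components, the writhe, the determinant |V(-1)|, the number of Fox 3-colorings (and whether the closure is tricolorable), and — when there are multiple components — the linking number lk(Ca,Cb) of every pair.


V = -x^-3 + 2x^-2 - 2x^-1 + 3 - 2x + 2x^2 - x^3
<D> = -A^-12 + 2A^-8 - 2A^-4 + 3 - 2A^4 + 2A^8 - A^12 (w = 0)
1 component over 12 crossings, w = 0
3 Fox colorings among 3^12, |V(-1)| = 13: not tricolorable
why: |V(-1)| = 13: so not tricolorable, since 3 does not divide 13


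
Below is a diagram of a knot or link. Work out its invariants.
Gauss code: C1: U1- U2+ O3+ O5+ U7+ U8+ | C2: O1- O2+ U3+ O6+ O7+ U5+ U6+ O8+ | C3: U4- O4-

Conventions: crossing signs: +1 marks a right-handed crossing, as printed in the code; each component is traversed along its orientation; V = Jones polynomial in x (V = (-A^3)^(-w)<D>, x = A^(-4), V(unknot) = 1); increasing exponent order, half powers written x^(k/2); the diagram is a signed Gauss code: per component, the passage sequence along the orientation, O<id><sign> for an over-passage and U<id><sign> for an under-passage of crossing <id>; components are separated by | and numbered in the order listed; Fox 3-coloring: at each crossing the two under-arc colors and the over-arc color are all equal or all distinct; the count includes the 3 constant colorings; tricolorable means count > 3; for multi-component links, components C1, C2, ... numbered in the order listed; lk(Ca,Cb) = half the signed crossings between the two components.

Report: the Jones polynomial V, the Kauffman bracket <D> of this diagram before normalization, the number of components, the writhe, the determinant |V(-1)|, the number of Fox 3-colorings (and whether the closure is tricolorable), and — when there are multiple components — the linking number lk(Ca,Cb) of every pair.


V = x + x^2 + x^3 + x^6
<D> = A^-12 + 1 + A^4 + A^8 (w = +4)
3 components over 8 crossings, w = +4
lk(C1,C2): +2
lk(C1,C3) = 0
linking number lk(C2,C3) = 0
9 Fox colorings among 3^8, |V(-1)| = 0: tricolorable
why: w = +4 shifts under R1 moves; the (-A^3)^(-4) factor cancels that in V


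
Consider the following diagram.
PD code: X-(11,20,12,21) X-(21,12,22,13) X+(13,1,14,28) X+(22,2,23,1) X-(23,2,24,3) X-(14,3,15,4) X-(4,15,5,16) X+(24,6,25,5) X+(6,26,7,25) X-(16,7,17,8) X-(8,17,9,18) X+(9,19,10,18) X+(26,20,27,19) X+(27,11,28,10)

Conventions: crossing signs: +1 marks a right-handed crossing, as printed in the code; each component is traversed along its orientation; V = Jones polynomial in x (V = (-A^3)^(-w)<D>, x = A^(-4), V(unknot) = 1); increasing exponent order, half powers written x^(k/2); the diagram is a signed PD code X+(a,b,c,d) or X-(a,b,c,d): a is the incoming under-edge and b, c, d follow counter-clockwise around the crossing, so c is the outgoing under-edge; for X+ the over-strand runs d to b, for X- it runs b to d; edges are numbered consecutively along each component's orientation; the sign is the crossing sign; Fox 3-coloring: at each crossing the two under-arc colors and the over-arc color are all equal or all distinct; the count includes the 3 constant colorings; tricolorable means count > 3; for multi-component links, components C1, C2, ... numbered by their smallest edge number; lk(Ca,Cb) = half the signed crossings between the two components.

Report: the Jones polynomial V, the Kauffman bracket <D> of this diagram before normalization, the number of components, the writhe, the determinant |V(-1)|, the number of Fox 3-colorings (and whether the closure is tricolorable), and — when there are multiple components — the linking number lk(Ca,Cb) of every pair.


V = -x^-3 + x^-2 - x^-1 + 3 - x + x^2 - x^3
<D> = -A^-12 + A^-8 - A^-4 + 3 - A^4 + A^8 - A^12 (w = 0)
1 component over 14 crossings, w = 0
27 Fox colorings among 3^14, |V(-1)| = 9: tricolorable
why: palindromic: swapping x for 1/x fixes V


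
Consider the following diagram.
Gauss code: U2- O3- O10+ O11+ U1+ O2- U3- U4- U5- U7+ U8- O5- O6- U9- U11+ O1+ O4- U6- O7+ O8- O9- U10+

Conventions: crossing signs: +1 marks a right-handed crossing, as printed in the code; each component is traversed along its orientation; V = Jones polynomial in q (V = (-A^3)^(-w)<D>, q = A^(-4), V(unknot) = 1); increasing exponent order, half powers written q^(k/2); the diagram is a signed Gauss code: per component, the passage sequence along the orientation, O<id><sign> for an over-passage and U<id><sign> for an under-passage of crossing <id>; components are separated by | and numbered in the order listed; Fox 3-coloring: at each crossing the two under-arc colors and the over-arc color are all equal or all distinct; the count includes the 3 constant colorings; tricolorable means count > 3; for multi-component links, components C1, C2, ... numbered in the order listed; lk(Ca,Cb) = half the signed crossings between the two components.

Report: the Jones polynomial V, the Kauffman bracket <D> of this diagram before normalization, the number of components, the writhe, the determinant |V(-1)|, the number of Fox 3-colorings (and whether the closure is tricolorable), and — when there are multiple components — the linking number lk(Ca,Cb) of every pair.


V(q) = q^-5 - 2q^-4 + 2q^-3 - 2q^-2 + 2q^-1 - 1 + q
bracket: -A^-13 + A^-9 - 2A^-5 + 2A^-1 - 2A^3 + 2A^7 - A^11, w = -3
1 component, writhe -3, over 11 crossings
det 11, colorings 3 of 3^11 — not tricolorable
observation: |V(-1)| = 11: so not tricolorable, since 3 does not divide 11


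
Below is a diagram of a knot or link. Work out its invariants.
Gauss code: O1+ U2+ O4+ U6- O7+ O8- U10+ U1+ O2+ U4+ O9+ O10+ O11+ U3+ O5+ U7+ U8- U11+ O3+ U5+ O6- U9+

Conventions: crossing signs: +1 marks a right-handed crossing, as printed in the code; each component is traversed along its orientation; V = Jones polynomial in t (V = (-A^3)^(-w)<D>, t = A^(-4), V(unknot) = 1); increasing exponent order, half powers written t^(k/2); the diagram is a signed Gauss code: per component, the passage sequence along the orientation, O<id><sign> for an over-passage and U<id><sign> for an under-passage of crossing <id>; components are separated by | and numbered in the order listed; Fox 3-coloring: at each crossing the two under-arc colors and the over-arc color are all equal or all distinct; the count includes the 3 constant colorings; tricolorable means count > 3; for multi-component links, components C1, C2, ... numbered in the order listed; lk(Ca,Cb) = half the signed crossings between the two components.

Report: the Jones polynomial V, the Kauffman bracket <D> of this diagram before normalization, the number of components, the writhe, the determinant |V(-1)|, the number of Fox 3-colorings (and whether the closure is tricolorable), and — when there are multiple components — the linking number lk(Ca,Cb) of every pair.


V(t) = t^2 + 2t^4 - 2t^5 + t^6 - 2t^7 + t^8
bracket: -A^-11 + 2A^-7 - A^-3 + 2A - 2A^5 - A^13, w = +7
1 component, writhe +7, over 11 crossings
det 9, colorings 27 of 3^11 — tricolorable
observation: |V(-1)| = 9: so tricolorable, since 3 divides 9


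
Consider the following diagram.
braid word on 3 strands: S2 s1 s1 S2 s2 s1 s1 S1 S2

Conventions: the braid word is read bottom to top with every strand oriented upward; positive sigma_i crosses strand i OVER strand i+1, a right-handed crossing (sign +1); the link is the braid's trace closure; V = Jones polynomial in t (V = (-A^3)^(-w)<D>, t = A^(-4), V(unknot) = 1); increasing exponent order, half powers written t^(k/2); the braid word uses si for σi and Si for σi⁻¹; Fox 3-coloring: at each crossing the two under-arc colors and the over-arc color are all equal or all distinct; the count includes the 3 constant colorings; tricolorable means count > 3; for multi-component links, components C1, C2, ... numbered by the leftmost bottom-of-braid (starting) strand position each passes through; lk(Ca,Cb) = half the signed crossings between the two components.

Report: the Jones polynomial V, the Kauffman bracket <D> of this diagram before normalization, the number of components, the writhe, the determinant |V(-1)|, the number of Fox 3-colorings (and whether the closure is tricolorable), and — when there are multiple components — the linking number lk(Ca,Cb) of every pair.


V = -t^(-3/2) - 2t^(1/2) + t^(3/2) - t^(5/2) + t^(7/2)
<D> = -A^-11 + A^-7 - A^-3 + 2A + A^9 (w = +1)
2 components over 9 crossings, w = +1
lk(C1,C2): -1
9 Fox colorings among 3^9, |V(-1)| = 6: tricolorable
why: the word shrinks to σ2⁻¹ σ1 σ1 σ1 σ2⁻¹ after cancelling


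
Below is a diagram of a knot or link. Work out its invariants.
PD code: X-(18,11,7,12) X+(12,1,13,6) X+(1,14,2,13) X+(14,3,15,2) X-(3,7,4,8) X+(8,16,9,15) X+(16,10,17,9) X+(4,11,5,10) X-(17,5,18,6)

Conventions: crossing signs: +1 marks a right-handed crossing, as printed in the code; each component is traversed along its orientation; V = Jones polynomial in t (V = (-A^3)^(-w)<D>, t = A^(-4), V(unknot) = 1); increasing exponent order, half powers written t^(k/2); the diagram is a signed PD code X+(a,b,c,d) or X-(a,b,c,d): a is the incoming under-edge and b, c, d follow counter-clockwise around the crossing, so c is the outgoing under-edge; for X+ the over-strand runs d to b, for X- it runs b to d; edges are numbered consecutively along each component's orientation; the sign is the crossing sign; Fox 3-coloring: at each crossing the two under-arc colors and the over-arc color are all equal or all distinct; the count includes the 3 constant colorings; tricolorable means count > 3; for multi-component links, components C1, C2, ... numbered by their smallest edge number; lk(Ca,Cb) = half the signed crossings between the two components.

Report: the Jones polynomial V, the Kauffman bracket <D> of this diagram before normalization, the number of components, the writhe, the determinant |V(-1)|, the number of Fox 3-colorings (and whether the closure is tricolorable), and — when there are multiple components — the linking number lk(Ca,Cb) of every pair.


Jones polynomial: V(t) = -t^(-1/2) + t^(1/2) - 2t^(3/2) + 2t^(5/2) - 3t^(7/2) + 2t^(9/2) - 2t^(11/2) + t^(13/2)
<D> = -A^-17 + 2A^-13 - 2A^-9 + 3A^-5 - 2A^-1 + 2A^3 - A^7 + A^11; writhe +3
components 2, writhe +3 (9 crossings)
linking number lk(C1,C2) = +1
3-colorings: 3 of 3^9, det 14 — not tricolorable
note: the span of V is 7, within the link bound 9 + 2 - 1


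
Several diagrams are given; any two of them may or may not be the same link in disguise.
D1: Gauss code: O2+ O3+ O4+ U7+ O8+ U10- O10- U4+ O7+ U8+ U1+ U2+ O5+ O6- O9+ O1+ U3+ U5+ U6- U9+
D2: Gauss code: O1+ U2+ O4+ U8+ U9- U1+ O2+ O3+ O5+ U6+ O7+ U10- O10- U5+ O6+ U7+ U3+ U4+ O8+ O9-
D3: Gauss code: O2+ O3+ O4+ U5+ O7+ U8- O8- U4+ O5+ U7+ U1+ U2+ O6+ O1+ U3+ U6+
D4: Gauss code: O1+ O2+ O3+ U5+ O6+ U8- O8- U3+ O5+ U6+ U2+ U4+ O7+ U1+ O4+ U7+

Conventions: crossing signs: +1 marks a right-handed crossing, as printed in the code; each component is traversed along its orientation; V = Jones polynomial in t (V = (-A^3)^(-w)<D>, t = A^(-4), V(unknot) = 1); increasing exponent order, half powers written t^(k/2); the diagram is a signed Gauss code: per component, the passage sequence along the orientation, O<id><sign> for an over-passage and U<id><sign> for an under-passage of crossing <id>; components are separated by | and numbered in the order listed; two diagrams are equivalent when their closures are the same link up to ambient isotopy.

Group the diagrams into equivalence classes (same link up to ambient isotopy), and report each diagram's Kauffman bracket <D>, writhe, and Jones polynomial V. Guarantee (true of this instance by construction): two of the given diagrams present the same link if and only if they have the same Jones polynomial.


grouping into links: {D1, D2, D3, D4}
V(D1) = t^2 + 2t^4 - 2t^5 + t^6 - 2t^7 + t^8  (w +6, c 10, <D> = A^-14 - 2A^-10 + A^-6 - 2A^-2 + 2A^2 + A^10)
V(D2) = t^2 + 2t^4 - 2t^5 + t^6 - 2t^7 + t^8  [10 crossings, <D> = A^-14 - 2A^-10 + A^-6 - 2A^-2 + 2A^2 + A^10, w = +6]
V(D3) = t^2 + 2t^4 - 2t^5 + t^6 - 2t^7 + t^8  (w +6, c 8, <D> = A^-14 - 2A^-10 + A^-6 - 2A^-2 + 2A^2 + A^10)
D4 (bracket A^-14 - 2A^-10 + A^-6 - 2A^-2 + 2A^2 + A^10; 8 crossings at w = +6): V = t^2 + 2t^4 - 2t^5 + t^6 - 2t^7 + t^8
key observation: one V(t) for all 4 diagrams — one class (guaranteed)


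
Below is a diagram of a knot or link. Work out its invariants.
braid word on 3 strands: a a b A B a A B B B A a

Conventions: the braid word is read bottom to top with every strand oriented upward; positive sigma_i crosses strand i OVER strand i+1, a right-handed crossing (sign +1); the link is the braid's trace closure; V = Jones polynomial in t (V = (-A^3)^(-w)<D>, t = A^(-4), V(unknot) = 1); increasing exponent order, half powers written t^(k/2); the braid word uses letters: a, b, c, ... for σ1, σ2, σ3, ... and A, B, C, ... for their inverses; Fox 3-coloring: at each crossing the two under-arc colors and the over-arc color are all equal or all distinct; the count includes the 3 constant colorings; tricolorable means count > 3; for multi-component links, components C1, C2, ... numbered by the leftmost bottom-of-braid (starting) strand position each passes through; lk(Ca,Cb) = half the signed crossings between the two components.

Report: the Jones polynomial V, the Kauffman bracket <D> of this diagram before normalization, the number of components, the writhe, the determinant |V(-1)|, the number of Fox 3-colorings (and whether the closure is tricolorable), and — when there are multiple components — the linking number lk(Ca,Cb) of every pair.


V(t) = t^-5 - 2t^-4 + 2t^-3 - 2t^-2 + 2t^-1 - 1 + t
bracket: A^-10 - A^-6 + 2A^-2 - 2A^2 + 2A^6 - 2A^10 + A^14, w = -2
1 component, writhe -2, over 12 crossings
det 11, colorings 3 of 3^12 — not tricolorable
observation: V spans 6 powers of t: at least 6 crossings in any diagram


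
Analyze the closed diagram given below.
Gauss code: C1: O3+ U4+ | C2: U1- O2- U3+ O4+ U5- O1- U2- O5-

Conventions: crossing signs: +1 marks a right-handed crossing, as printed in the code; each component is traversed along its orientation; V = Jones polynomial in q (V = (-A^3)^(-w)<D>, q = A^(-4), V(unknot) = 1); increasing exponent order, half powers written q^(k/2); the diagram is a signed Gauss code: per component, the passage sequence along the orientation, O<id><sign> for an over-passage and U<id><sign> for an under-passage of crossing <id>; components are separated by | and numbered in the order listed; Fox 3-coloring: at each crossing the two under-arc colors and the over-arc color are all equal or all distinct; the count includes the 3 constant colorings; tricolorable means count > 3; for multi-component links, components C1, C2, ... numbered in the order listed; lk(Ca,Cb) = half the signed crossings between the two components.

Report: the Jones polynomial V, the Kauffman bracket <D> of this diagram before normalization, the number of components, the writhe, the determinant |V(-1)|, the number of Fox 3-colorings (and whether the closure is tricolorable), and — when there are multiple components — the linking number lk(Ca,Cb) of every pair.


Jones polynomial: V(q) = q^(-7/2) - q^(-5/2) + q^(-3/2) - 2q^(-1/2) - q^(3/2)
<D> = A^-9 + 2A^-1 - A^3 + A^7 - A^11; writhe -1
components 2, writhe -1 (5 crossings)
linking number lk(C1,C2) = +1
3-colorings: 9 of 3^5, det 6 — tricolorable
note: summing lk over 1 pair gives +1


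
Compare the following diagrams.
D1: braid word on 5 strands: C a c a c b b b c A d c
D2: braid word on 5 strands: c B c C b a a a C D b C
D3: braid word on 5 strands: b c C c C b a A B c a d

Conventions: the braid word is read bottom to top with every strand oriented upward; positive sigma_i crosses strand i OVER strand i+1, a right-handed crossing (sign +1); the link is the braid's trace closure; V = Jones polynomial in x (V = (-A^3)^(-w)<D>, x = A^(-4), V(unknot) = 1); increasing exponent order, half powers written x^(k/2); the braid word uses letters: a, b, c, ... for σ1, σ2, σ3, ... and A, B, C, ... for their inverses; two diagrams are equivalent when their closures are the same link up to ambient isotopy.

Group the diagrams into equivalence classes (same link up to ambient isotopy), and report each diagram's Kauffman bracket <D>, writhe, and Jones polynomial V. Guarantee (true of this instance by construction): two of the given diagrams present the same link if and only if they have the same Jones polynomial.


equivalence classes: {D1} | {D2} | {D3}
D1 (bracket A^-8 - 2A^-4 + 1 - 2A^4 + 2A^8 + A^16; 12 crossings at w = +8): V = x^2 + 2x^4 - 2x^5 + x^6 - 2x^7 + x^8
V(D2) = x + x^3 - x^4  [12 crossings, <D> = -A^-10 + A^-6 + A^2, w = +2]
V(D3) = 1  [12 crossings, <D> = A^12, w = +4]
key observation: V(x) takes 3 values over 3 diagrams, fixing the grouping


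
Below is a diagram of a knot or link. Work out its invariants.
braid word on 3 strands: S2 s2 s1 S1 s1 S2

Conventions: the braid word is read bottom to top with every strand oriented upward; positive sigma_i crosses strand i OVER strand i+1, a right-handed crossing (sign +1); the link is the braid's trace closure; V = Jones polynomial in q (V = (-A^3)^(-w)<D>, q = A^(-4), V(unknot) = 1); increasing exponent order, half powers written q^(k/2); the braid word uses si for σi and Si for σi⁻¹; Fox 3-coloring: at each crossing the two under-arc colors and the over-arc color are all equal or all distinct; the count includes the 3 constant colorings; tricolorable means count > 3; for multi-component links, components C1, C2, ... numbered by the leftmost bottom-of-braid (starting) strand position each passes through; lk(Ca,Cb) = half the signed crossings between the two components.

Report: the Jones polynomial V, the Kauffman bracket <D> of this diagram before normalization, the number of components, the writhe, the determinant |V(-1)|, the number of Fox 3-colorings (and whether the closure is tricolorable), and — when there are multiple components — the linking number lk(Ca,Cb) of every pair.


Jones polynomial: V(q) = 1
<D> = 1; writhe 0
components 1, writhe 0 (6 crossings)
3-colorings: 3 of 3^6, det 1 — not tricolorable
note: w = 0 (over 6 crossings) is diagram-only; (-A^3)^(0) removes it from V


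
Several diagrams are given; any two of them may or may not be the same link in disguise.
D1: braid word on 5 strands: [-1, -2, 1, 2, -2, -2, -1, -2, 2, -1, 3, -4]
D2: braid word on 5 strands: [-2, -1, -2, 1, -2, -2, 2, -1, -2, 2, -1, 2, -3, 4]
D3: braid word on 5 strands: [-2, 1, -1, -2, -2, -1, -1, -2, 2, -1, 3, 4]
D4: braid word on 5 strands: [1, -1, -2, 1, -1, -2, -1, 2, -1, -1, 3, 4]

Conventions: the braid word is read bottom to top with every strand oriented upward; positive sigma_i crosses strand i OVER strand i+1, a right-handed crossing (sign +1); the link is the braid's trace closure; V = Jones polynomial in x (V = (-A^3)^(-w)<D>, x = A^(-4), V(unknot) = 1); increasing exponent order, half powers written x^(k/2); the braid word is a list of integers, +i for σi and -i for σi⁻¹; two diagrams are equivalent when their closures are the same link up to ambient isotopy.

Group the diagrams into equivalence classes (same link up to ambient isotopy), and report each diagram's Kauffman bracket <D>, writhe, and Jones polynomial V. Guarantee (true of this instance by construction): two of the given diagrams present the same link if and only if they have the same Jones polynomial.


classes: {D1, D2, D4} | {D3}
V(D1) = -x^-6 + x^-5 - x^-4 + 2x^-3 - x^-2 + x^-1  [12 crossings, <D> = A^-8 - A^-4 + 2 - A^4 + A^8 - A^12, w = -4]
D2 (bracket A^-8 - A^-4 + 2 - A^4 + A^8 - A^12; 14 crossings at w = -4): V = -x^-6 + x^-5 - x^-4 + 2x^-3 - x^-2 + x^-1
V(D3) = x^-8 - 2x^-7 + x^-6 - 2x^-5 + 2x^-4 + x^-2  [12 crossings, <D> = A^-4 + 2A^4 - 2A^8 + A^12 - 2A^16 + A^20, w = -4]
V(D4) = -x^-6 + x^-5 - x^-4 + 2x^-3 - x^-2 + x^-1  [12 crossings, <D> = A^-2 - A^2 + 2A^6 - A^10 + A^14 - A^18, w = -2]
note: V(x) takes 2 values over 4 diagrams, fixing the grouping


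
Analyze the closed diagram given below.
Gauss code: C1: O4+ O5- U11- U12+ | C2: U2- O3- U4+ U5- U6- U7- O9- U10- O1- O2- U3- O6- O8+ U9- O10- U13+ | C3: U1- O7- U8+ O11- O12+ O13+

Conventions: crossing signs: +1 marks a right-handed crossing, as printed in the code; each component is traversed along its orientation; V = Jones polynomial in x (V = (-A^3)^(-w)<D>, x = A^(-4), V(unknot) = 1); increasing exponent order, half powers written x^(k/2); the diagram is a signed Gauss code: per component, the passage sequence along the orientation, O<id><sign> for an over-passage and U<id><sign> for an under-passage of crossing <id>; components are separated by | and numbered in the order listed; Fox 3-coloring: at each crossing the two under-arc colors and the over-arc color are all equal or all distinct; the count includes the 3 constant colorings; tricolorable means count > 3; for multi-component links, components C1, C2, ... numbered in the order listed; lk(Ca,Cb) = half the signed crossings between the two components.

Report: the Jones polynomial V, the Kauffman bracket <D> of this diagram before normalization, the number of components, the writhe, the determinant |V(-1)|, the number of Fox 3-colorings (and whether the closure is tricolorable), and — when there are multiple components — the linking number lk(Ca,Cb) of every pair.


Jones polynomial: V(x) = -x^-9 + x^-8 - 2x^-7 + x^-4 + 3x^-3 + 2x^-1
<D> = -2A^-11 - 3A^-3 - A + 2A^13 - A^17 + A^21; writhe -5
components 3, writhe -5 (13 crossings)
linking number lk(C1,C2) = 0
lk(C1,C3): 0
lk(C2,C3) = 0
3-colorings: 27 of 3^13, det 0 — tricolorable
note: w = -5 (over 13 crossings) is diagram-only; (-A^3)^(5) removes it from V


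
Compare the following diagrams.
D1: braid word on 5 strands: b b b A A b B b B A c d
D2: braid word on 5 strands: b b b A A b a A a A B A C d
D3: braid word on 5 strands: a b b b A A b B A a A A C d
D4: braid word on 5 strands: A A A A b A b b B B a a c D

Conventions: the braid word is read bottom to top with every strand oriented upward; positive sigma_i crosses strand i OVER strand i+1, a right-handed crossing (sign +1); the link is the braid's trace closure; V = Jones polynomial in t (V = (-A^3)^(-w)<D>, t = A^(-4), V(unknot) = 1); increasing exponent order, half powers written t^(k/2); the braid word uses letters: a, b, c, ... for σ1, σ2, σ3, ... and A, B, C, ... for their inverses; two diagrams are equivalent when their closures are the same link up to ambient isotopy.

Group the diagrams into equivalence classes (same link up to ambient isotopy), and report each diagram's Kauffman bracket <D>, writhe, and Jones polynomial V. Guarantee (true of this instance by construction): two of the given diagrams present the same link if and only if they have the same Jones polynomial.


equivalence classes: {D1, D2, D3} | {D4}
D1 (bracket -A^-6 + A^-2 - A^2 + 3A^6 - A^10 + A^14 - A^18; 12 crossings at w = +2): V = -t^-3 + t^-2 - t^-1 + 3 - t + t^2 - t^3
V(D2) = -t^-3 + t^-2 - t^-1 + 3 - t + t^2 - t^3  (w 0, c 14, <D> = -A^-12 + A^-8 - A^-4 + 3 - A^4 + A^8 - A^12)
V(D3) = -t^-3 + t^-2 - t^-1 + 3 - t + t^2 - t^3  [14 crossings, <D> = -A^-12 + A^-8 - A^-4 + 3 - A^4 + A^8 - A^12, w = 0]
V(D4) = -t^-4 + t^-3 + t^-1  [14 crossings, <D> = A^-2 + A^6 - A^10, w = -2]
key observation: V(t) takes 2 values over 4 diagrams, fixing the grouping
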